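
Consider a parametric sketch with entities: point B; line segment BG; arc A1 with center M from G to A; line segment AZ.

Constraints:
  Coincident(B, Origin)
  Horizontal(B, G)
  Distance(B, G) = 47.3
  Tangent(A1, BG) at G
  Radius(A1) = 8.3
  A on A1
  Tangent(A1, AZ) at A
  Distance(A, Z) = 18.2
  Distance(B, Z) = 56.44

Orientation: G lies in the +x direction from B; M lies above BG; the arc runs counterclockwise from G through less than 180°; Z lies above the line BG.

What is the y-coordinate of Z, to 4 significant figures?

28.24

Checks: ∠(MG, GB) = 90.00° ✓; |MG| = 8.300 ✓; |MA| = 8.300 ✓; ∠(MA, AZ) = 90.00° ✓; |AZ| = 18.20 ✓; |BZ| = 56.44 ✓.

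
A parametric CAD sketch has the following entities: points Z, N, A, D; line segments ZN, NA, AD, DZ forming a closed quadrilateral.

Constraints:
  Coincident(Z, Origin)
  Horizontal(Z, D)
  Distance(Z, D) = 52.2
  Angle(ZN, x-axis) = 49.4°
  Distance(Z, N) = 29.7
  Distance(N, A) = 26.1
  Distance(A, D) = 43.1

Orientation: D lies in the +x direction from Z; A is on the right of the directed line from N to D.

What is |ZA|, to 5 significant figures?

9.2433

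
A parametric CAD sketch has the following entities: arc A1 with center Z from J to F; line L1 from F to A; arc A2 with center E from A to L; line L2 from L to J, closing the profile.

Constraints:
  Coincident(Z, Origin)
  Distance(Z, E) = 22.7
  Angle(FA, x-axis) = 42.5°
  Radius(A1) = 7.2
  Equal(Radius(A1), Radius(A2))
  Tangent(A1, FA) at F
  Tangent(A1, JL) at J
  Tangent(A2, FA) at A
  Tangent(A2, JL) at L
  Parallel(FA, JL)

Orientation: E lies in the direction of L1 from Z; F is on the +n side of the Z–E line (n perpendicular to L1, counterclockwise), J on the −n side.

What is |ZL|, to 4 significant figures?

23.81

Tangency of A1 to both parallel lines with radius 7.2 puts F and J at Z ± 7.2·n: F = (-4.864, 5.308), J = (4.864, -5.308). Equal radii place A and L the same way about E: A = E + 7.2·n = (11.87, 20.64), L = E − 7.2·n = (21.60, 10.03). Then |ZL| = |L − Z| = 23.81.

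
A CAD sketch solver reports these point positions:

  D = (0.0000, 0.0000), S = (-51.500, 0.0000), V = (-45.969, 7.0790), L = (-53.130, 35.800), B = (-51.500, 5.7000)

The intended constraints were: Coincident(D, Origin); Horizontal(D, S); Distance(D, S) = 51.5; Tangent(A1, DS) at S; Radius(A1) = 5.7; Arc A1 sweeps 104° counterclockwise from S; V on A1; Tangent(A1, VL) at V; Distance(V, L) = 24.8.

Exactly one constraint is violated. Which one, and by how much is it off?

Distance(V, L) = 24.8 — off by 4.80.

D = (0.00, 0.00) ✓; D.y = 0.00, S.y = 0.00 ✓; |DS| = 51.50 ✓; ∠(BS, SD) = 90.00° ✓; |BS| = 5.700 ✓; bearing(B→V) − bearing(B→S) = 104.0° ✓; |BV| = 5.700 ✓; ∠(BV, VL) = 90.00° ✓; |VL| = 29.60 ✗.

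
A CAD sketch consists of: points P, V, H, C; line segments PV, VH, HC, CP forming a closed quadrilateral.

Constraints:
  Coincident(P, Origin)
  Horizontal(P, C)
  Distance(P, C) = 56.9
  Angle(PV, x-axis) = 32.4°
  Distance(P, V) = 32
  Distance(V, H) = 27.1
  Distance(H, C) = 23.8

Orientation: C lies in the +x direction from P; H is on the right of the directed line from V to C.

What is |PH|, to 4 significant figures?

35.89

Checks: P.y = 0.00, C.y = 0.00 ✓; |VH| = 27.10 ✓; |HC| = 23.80 ✓.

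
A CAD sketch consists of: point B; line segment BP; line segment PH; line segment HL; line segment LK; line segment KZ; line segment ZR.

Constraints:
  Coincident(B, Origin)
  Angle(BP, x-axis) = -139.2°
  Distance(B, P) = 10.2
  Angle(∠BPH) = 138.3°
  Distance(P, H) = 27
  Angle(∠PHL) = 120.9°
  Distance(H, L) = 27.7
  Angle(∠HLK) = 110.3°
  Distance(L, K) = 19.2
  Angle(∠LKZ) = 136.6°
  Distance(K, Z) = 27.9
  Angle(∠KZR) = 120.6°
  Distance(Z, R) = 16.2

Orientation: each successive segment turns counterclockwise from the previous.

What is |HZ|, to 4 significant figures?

49.55

B is at the origin; BP runs at -139.2° with length 10.2, so P = (-7.721, -6.665). ∠BPH = 138.3° gives PH at -97.50° from the x-axis; with |PH| = 27.0, H = (-11.25, -33.43). ∠PHL = 120.9° gives HL at -38.40° from the x-axis; with |HL| = 27.7, L = (10.46, -50.64). ∠HLK = 110.3° gives LK at 31.30° from the x-axis; with |LK| = 19.2, K = (26.87, -40.66). ∠LKZ = 136.6° gives KZ at 74.70° from the x-axis; with |KZ| = 27.9, Z = (34.23, -13.75). Then |HZ| = |Z − H| = 49.55.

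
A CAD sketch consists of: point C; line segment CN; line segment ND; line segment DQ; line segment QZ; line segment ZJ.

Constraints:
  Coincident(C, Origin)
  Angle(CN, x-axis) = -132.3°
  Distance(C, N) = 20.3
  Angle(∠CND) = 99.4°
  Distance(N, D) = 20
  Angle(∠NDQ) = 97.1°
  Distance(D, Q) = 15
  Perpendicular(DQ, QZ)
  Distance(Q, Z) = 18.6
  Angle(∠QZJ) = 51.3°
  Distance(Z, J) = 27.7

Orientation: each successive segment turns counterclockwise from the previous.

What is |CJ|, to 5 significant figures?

33.903

DQ is perpendicular to QZ, so QZ runs at 121.20°; with |QZ| = 18.6, Z = (1.9286, -7.0299). ∠QZJ = 51.3° gives ZJ at -110.10° from the x-axis; with |ZJ| = 27.7, J = (-7.5908, -33.043). Then |CJ| = |J − C| = 33.903.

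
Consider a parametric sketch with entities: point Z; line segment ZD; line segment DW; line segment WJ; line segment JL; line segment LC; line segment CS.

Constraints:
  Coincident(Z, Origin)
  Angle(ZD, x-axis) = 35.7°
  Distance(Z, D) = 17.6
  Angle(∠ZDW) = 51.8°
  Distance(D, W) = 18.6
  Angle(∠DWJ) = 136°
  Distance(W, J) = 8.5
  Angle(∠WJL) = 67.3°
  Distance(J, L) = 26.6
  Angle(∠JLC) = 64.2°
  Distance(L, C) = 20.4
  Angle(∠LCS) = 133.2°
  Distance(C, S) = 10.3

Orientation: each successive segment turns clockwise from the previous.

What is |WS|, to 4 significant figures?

14.37

Z is at the origin; ZD runs at 35.7° with length 17.6, so D = (14.29, 10.27). ∠ZDW = 51.8° gives DW at -92.50° from the x-axis; with |DW| = 18.6, W = (13.48, -8.312). ∠DWJ = 136.0° gives WJ at -136.5° from the x-axis; with |WJ| = 8.5, J = (7.316, -14.16). ∠WJL = 67.3° gives JL at 110.8° from the x-axis; with |JL| = 26.6, L = (-2.130, 10.70). ∠JLC = 64.2° gives LC at -5.000° from the x-axis; with |LC| = 20.4, C = (18.19, 8.925). ∠LCS = 133.2° gives CS at -51.80° from the x-axis; with |CS| = 10.3, S = (24.56, 0.8311). Then |WS| = |S − W| = 14.37.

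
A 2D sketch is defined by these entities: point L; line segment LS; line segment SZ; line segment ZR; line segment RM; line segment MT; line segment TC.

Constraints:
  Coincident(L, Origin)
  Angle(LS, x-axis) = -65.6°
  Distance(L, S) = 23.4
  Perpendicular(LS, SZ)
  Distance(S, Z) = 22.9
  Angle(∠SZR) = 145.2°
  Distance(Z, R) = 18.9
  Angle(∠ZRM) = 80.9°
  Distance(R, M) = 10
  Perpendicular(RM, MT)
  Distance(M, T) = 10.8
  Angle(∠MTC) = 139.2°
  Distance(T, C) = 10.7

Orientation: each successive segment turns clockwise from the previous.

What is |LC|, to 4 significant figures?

32.72

L is at the origin; LS runs at -65.6° with length 23.4, so S = (9.667, -21.31). LS is perpendicular to SZ, so SZ runs at -155.6°; with |SZ| = 22.9, Z = (-11.19, -30.77). ∠SZR = 145.2° gives ZR at 169.6° from the x-axis; with |ZR| = 18.9, R = (-29.78, -27.36). ∠ZRM = 80.9° gives RM at 70.50° from the x-axis; with |RM| = 10.0, M = (-26.44, -17.93). RM is perpendicular to MT, so MT runs at -19.50°; with |MT| = 10.8, T = (-16.26, -21.54). ∠MTC = 139.2° gives TC at -60.30° from the x-axis; with |TC| = 10.7, C = (-10.96, -30.83). Then |LC| = |C − L| = 32.72.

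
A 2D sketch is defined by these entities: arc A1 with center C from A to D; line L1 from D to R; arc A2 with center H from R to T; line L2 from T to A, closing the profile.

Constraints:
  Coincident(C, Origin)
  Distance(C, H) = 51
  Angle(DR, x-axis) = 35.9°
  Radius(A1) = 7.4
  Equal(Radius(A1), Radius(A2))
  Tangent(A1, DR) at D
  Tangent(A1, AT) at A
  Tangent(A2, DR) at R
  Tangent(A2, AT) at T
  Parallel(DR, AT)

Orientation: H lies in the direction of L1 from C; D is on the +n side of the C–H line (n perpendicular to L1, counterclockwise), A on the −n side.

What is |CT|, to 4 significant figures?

51.53

Tangency of A1 to both parallel lines with radius 7.4 puts D and A at C ± 7.4·n: D = (-4.339, 5.994), A = (4.339, -5.994). Equal radii place R and T the same way about H: R = H + 7.4·n = (36.97, 35.90), T = H − 7.4·n = (45.65, 23.91). Then |CT| = |T − C| = 51.53.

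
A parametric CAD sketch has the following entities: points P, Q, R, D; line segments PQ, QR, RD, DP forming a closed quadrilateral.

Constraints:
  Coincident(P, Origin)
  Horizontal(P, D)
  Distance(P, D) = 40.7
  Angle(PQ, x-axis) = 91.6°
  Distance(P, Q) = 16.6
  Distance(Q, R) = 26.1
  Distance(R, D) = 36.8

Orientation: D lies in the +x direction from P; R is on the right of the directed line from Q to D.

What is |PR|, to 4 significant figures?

10.23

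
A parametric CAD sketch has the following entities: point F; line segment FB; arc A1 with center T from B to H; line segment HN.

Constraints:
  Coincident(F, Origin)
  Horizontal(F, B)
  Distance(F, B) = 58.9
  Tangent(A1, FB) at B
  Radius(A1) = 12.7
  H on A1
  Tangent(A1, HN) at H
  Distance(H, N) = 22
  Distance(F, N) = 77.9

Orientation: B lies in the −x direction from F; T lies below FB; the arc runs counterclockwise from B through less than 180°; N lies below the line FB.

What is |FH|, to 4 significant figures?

72.90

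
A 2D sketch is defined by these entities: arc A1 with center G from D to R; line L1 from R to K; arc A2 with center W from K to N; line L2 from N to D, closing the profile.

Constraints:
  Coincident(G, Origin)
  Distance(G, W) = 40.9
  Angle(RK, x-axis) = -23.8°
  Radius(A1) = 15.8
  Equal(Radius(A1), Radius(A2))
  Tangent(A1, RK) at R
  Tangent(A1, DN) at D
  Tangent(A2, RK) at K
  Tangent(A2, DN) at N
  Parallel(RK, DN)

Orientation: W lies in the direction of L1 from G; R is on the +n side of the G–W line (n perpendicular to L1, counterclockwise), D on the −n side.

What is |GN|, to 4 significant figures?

43.85

The slot axis is L1's direction at -23.8°, so u = (cos -23.8°, sin -23.8°) = (0.9150, -0.4035) and n = (−sin -23.8°, cos -23.8°) = (0.4035, 0.9150). G is at the origin and W lies 40.9 along u from G, so W = 40.9·u = (37.42, -16.51). Tangency of A1 to both parallel lines with radius 15.8 puts R and D at G ± 15.8·n: R = (6.376, 14.46), D = (-6.376, -14.46). Equal radii place K and N the same way about W: K = W + 15.8·n = (43.80, -2.049), N = W − 15.8·n = (31.05, -30.96). Then |GN| = |N − G| = 43.85.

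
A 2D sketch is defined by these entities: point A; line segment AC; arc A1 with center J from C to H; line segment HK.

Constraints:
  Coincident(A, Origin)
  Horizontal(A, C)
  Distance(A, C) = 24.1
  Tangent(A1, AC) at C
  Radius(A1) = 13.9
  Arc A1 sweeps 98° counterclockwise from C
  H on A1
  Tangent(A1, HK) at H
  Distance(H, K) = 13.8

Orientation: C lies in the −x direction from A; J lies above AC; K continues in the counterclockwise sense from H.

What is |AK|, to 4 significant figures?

31.94

A is at the origin; AC is horizontal with |AC| = 24.1 and C on the −x side, so C = (-24.10, 0.000). Since A1 is tangent to AC there, JC ⟂ AC, so J = C + (0, 13.9) = (-24.10, 13.90). On A1, C sits at bearing -90° from J; a 98° counterclockwise sweep puts H at bearing 8°, so H = J + 13.9·(cos 8°, sin 8°) = (-10.34, 15.83). Since A1 is tangent to HK there, JH ⟂ HK, so HK runs along (−sin 8°, cos 8°); with |HK| = 13.8, K = (-12.26, 29.50). Then |AK| = |K − A| = 31.94.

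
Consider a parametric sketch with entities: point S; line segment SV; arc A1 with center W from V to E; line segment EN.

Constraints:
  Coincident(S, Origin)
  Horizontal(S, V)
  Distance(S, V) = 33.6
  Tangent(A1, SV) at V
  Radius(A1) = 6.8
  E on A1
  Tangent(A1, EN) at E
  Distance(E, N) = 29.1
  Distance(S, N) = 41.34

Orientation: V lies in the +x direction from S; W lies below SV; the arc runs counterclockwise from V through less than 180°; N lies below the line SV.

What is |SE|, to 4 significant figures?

27.49

Checks: |WE| = 6.800 ✓; ∠(WE, EN) = 90.00° ✓; |EN| = 29.10 ✓; |SN| = 41.34 ✓.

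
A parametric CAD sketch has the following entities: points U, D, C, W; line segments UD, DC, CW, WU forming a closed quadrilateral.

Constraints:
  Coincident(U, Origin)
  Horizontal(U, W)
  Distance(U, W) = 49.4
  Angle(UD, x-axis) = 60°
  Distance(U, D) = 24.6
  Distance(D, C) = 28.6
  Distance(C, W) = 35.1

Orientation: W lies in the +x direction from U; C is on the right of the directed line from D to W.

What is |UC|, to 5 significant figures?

16.658

U is at the origin; UW is horizontal with |UW| = 49.4 and W in +x, so W = (49.4, 0). UD runs at 60.0° with |UD| = 24.6, so D = (12.300, 21.304). C is determined by |DC| = 28.6 and |CW| = 35.1 together: it lies at the intersection of circle(D, 28.6) and circle(W, 35.1). With |DW| = 42.782, the foot of the radical line on DW is 16.552 from D and the perpendicular offset is √(28.6² − 16.552²) = 23.324. Taking the right-of-DW solution: C = (15.039, -7.1643).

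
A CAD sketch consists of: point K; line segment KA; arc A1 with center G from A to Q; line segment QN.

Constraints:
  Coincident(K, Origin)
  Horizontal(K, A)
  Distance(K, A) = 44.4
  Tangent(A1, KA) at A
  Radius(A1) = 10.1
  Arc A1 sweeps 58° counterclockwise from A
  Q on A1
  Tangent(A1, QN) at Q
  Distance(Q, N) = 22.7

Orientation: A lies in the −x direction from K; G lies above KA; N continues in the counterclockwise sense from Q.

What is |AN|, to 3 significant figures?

31.6

K is at the origin; KA is horizontal with |KA| = 44.4 and A on the −x side, so A = (-44.4, 0.00). Tangency of A1 to KA means the radius GA is perpendicular to KA, so G = A + (0, 10.1) = (-44.4, 10.1). On A1, A sits at bearing -90° from G; a 58° counterclockwise sweep puts Q at bearing -32°, so Q = G + 10.1·(cos -32°, sin -32°) = (-35.8, 4.75). A1 meets QN tangentially, so GQ is at right angles to QN, so QN runs along (−sin -32°, cos -32°); with |QN| = 22.7, N = (-23.8, 24.0). Then |AN| = |N − A| = 31.6.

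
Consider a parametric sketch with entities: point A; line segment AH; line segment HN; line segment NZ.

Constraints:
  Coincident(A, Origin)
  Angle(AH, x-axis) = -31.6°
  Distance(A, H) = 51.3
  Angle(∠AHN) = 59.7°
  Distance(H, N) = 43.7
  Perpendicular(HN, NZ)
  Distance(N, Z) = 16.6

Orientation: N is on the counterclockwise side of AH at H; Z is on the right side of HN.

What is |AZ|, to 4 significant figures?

63.45

A is at the origin; AH runs at -31.6° with length 51.3, so H = 51.3·(cos -31.6°, sin -31.6°) = (43.69, -26.88). ∠AHN = 59.7°, so HN runs at -31.6° + (180° − 59.7°) = 88.70° from the x-axis; with |HN| = 43.7, N = H + 43.7·(cos 88.70°, sin 88.70°) = (44.69, 16.81). The perpendicularity gives NZ at right angles to HN; with |NZ| = 16.6 on the right of HN, Z = N + 16.6·(0.9997, -0.02269) = (61.28, 16.43). Then |AZ| = |Z − A| = 63.45.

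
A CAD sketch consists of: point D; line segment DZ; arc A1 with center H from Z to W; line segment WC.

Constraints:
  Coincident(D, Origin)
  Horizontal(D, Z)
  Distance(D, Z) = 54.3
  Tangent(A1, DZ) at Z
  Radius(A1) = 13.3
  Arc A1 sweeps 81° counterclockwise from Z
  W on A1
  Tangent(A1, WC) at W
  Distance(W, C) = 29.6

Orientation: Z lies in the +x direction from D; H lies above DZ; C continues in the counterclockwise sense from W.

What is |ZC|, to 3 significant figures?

44.2

D is at the origin; DZ is horizontal with |DZ| = 54.3 and Z on the +x side, so Z = (54.3, 0.00). The tangent condition forces HZ to be normal to DZ, so H = Z + (0, 13.3) = (54.3, 13.3). On A1, Z sits at bearing -90° from H; an 81° counterclockwise sweep puts W at bearing -9°, so W = H + 13.3·(cos -9°, sin -9°) = (67.4, 11.2). Tangency of A1 to WC means the radius HW is perpendicular to WC, so WC runs along (−sin -9°, cos -9°); with |WC| = 29.6, C = (72.1, 40.5). Then |ZC| = |C − Z| = 44.2.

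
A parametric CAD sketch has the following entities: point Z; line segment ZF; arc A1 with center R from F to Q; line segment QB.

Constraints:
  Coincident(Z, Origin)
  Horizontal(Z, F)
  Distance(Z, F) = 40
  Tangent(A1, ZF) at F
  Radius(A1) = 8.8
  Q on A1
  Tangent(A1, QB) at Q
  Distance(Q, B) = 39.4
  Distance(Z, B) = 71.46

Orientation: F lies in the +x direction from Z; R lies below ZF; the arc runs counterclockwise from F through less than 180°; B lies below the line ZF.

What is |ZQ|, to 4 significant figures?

35.36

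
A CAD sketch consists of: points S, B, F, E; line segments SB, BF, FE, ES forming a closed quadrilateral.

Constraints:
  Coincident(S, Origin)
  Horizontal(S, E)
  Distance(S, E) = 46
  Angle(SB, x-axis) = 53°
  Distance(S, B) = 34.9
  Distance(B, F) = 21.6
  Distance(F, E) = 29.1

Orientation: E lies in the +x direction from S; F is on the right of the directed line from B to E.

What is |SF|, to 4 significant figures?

18.81

Checks: |BF| = 21.60 ✓; |FE| = 29.10 ✓.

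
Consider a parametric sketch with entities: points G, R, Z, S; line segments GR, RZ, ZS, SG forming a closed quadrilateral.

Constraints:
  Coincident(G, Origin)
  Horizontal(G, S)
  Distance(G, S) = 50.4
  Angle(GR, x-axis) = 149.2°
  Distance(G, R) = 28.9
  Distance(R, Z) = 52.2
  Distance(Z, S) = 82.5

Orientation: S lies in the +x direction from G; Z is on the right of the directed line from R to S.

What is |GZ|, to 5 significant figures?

43.963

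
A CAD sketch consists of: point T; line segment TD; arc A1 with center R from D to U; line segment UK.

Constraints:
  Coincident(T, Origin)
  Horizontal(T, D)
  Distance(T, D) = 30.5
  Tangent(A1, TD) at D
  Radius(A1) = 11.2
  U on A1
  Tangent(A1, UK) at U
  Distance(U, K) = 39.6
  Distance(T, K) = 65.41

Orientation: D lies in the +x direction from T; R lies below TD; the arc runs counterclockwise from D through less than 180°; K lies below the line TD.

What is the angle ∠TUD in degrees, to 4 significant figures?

80.75°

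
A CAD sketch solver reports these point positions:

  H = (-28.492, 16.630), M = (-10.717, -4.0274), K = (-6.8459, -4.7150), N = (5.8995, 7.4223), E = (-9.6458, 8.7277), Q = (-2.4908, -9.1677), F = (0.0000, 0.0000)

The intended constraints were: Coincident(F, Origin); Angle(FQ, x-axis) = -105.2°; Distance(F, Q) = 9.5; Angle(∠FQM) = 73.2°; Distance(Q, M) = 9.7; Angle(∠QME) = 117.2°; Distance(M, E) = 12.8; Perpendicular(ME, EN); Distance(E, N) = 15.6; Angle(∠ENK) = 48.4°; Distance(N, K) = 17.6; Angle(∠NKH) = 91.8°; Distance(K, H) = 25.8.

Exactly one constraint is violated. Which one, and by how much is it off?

Distance(K, H) = 25.8 — off by 4.60.

F = (0.00, 0.00) ✓; FQ at -105.2° ✓; |FQ| = 9.500 ✓; ∠FQM = 73.20° ✓; |QM| = 9.700 ✓; ∠QME = 117.2° ✓; |ME| = 12.80 ✓; ∠(ME, EN) = 90.00° ✓; |EN| = 15.60 ✓; ∠ENK = 48.40° ✓; |NK| = 17.60 ✓; ∠NKH = 91.80° ✓; |KH| = 30.40 ✗.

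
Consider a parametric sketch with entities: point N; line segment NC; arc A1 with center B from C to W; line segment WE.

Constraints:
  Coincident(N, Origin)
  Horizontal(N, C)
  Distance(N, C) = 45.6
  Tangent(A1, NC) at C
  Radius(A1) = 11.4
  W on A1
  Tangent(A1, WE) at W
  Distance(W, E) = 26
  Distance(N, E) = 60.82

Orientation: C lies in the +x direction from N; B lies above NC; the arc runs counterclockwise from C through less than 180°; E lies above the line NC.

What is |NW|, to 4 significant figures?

58.29

N is at the origin; NC is horizontal with |NC| = 45.6 and C on the +x side, so C = (45.60, 0.000). A1 meets NC tangentially, so BC is at right angles to NC, so B = C + (0, 11.4) = (45.60, 11.40). Since BW ⟂ WE (tangency), |BE| = √(11.4² + 26.0²) = 28.39 regardless of where W sits on A1. So E lies on both circle(N, 60.82) and circle(B, 28.39); the above-NC intersection is E = (46.00, 39.79). W is the foot of the tangent from E: W = (56.10, 15.83).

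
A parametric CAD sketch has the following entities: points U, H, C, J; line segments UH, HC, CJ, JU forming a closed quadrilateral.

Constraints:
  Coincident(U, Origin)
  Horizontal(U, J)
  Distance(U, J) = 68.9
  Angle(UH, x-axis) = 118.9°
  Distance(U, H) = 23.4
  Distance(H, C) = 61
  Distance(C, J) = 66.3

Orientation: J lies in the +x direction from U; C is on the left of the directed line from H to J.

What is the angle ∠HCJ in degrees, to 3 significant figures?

81.0°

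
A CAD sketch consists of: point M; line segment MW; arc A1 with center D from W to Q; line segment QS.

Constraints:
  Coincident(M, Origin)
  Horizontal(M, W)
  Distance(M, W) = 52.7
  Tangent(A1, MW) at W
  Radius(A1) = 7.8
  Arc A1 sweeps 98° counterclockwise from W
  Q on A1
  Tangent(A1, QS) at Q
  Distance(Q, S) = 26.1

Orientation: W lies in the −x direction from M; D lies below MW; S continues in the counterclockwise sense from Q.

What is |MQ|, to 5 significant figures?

61.074

Since A1 is tangent to MW there, DW ⟂ MW, so D = W + (0, -7.8) = (-52.700, -7.8000). On A1, W sits at bearing 90° from D; a 98° counterclockwise sweep puts Q at bearing 188°, so Q = D + 7.8·(cos 188°, sin 188°) = (-60.424, -8.8856). Then |MQ| = |Q − M| = 61.074.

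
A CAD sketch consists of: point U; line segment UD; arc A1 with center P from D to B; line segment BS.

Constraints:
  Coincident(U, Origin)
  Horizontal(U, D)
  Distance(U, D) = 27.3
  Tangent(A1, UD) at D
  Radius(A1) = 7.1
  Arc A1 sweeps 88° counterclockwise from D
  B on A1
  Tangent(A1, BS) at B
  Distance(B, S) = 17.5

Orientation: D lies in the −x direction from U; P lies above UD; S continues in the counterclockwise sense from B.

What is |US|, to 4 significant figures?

31.25

On A1, D sits at bearing -90° from P; an 88° counterclockwise sweep puts B at bearing -2°, so B = P + 7.1·(cos -2°, sin -2°) = (-20.20, 6.852). The tangent condition forces PB to be normal to BS, so BS runs along (−sin -2°, cos -2°); with |BS| = 17.5, S = (-19.59, 24.34). Then |US| = |S − U| = 31.25.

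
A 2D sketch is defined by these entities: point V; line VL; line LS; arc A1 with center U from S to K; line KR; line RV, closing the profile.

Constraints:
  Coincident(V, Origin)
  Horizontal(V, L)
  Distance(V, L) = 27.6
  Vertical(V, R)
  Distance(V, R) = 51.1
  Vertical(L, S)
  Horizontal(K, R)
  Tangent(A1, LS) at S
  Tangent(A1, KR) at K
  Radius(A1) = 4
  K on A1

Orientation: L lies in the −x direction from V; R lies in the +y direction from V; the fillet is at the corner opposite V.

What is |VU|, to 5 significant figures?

52.682

V is at the origin; VL is horizontal with |VL| = 27.6 and L on the −x side, so L = (-27.600, 0.0000). VR is vertical with |VR| = 51.1 and R on the +y side, so R = (0.0000, 51.100). The virtual corner opposite V is at (-27.600, 51.100). Tangency of A1 to LS means the radius US is perpendicular to LS and the tangent condition forces UK to be normal to KR, with radius 4.0, so the center U sits 4.0 in from both sides at U = (-23.600, 47.100). Then |VU| = |U − V| = 52.682.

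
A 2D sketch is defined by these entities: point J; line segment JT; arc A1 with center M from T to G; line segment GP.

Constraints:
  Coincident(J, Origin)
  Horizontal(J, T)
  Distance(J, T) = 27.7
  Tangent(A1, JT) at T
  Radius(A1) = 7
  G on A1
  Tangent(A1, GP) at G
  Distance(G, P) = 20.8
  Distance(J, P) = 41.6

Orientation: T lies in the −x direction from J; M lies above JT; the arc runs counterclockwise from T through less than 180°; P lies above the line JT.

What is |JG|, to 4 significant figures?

23.53

J is at the origin; J and T share the same y with |JT| = 27.7 and T on the −x side, so T = (-27.70, 0.000). A1 meets JT tangentially, so MT is at right angles to JT, so M = T + (0, 7) = (-27.70, 7.000). Since MG ⟂ GP (tangency), |MP| = √(7.0² + 20.8²) = 21.95 regardless of where G sits on A1. So P lies on both circle(J, 41.6) and circle(M, 21.95); the above-JT intersection is P = (-29.99, 28.83). G is the foot of the tangent from P: G = (-21.34, 9.914).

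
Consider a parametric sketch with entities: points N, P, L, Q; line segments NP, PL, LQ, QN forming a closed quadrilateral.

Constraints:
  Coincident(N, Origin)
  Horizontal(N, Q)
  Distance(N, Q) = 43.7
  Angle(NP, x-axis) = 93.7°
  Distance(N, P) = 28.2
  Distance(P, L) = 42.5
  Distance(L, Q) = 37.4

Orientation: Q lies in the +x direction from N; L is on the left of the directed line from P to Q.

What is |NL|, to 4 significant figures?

54.40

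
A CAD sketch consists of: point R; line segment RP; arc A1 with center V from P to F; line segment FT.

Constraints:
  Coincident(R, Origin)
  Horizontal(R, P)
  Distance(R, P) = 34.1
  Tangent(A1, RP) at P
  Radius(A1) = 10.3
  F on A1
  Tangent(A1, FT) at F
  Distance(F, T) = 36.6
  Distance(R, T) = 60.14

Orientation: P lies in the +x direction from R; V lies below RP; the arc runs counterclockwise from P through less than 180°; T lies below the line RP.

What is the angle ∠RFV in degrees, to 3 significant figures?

133°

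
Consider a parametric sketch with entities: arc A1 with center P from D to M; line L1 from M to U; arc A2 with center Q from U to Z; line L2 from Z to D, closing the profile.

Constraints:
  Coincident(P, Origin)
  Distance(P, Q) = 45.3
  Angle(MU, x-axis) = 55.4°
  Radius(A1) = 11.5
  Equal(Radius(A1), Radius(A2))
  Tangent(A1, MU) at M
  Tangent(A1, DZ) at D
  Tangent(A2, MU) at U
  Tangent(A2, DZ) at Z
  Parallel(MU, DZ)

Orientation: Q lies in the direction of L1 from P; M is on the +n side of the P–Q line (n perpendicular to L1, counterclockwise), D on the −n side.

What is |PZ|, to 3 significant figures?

46.7

Tangency of A1 to both parallel lines with radius 11.5 puts M and D at P ± 11.5·n: M = (-9.47, 6.53), D = (9.47, -6.53). Equal radii place U and Z the same way about Q: U = Q + 11.5·n = (16.3, 43.8), Z = Q − 11.5·n = (35.2, 30.8). Then |PZ| = |Z − P| = 46.7.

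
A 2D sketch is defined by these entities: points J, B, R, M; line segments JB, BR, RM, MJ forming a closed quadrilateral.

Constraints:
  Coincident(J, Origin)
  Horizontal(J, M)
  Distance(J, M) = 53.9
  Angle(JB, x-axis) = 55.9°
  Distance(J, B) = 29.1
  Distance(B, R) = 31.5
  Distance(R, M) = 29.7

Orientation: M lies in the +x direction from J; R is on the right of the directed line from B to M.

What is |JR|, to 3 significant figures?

25.6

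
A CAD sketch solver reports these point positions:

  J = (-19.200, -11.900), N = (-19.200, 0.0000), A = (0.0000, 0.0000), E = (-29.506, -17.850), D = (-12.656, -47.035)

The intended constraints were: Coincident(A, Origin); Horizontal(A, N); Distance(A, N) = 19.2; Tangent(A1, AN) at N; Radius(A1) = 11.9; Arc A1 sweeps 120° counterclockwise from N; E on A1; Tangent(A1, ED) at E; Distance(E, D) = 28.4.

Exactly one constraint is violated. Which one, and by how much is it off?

Distance(E, D) = 28.4 — off by 5.30.

A = (0.00, 0.00) ✓; A.y = 0.00, N.y = 0.00 ✓; |AN| = 19.20 ✓; ∠(JN, NA) = 90.00° ✓; |JN| = 11.90 ✓; bearing(J→E) − bearing(J→N) = 120.0° ✓; |JE| = 11.90 ✓; ∠(JE, ED) = 90.00° ✓; |ED| = 33.70 ✗.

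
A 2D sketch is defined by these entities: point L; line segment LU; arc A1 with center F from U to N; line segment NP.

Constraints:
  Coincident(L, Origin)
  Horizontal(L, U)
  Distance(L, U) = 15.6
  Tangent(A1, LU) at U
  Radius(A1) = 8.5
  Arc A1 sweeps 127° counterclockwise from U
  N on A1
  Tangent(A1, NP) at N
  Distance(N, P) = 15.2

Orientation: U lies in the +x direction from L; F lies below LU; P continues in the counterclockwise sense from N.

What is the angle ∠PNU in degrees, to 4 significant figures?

116.5°

On A1, U sits at bearing 90° from F; a 127° counterclockwise sweep puts N at bearing 217°, so N = F + 8.5·(cos 217°, sin 217°) = (8.812, -13.62). Since A1 is tangent to NP there, FN ⟂ NP, so NP runs along (−sin 217°, cos 217°); with |NP| = 15.2, P = (17.96, -25.75). Then cos ∠PNU = NP·NU / (|NP||NU|), giving 116.5°.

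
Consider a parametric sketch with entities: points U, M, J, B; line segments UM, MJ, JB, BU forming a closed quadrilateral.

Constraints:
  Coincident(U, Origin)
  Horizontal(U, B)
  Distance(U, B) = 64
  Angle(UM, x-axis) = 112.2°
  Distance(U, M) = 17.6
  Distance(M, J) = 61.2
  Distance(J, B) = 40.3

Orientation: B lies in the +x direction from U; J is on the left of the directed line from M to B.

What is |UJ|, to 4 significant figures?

63.26

Checks: |MJ| = 61.20 ✓; |JB| = 40.30 ✓.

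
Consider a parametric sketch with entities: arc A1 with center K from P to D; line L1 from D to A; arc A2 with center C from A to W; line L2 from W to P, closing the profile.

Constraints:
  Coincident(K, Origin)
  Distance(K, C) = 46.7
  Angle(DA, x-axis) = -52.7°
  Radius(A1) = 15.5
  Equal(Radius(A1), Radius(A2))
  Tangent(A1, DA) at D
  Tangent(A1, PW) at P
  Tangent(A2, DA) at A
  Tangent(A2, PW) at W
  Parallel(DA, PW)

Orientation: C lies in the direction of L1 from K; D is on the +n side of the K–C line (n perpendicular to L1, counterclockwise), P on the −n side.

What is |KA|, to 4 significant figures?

49.21

The slot axis is L1's direction at -52.7°, so u = (cos -52.7°, sin -52.7°) = (0.6060, -0.7955) and n = (−sin -52.7°, cos -52.7°) = (0.7955, 0.6060). K is at the origin and C lies 46.7 along u from K, so C = 46.7·u = (28.30, -37.15). Tangency of A1 to both parallel lines with radius 15.5 puts D and P at K ± 15.5·n: D = (12.33, 9.393), P = (-12.33, -9.393). Equal radii place A and W the same way about C: A = C + 15.5·n = (40.63, -27.76), W = C − 15.5·n = (15.97, -46.54). Then |KA| = |A − K| = 49.21.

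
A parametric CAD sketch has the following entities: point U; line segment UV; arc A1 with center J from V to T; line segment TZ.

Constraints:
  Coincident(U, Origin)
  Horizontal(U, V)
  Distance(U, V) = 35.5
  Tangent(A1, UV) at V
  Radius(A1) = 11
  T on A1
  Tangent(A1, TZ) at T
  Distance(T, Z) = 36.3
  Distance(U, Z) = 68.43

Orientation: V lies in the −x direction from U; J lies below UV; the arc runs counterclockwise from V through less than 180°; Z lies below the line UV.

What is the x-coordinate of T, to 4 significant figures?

-46.41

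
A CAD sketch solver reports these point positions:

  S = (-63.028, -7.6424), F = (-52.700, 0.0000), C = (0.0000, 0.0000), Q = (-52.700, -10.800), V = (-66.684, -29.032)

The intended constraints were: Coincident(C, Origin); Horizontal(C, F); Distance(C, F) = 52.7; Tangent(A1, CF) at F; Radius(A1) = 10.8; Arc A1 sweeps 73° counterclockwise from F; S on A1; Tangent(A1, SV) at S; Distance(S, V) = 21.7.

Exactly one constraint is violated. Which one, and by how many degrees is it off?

Tangent(A1, SV) at S — off by 7.30°.

C = (0.00, 0.00) ✓; C.y = 0.00, F.y = 0.00 ✓; |CF| = 52.70 ✓; ∠(QF, FC) = 90.00° ✓; |QF| = 10.80 ✓; bearing(Q→S) − bearing(Q→F) = 73.00° ✓; |QS| = 10.80 ✓; ∠(QS, SV) = 82.70° ✗; |SV| = 21.70 ✓.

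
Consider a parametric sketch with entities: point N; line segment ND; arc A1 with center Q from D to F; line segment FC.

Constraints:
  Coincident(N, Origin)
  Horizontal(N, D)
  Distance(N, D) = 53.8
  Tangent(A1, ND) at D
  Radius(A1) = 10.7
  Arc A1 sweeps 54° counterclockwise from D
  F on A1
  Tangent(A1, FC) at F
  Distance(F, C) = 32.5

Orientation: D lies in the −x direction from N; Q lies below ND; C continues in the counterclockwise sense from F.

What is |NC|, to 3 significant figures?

87.1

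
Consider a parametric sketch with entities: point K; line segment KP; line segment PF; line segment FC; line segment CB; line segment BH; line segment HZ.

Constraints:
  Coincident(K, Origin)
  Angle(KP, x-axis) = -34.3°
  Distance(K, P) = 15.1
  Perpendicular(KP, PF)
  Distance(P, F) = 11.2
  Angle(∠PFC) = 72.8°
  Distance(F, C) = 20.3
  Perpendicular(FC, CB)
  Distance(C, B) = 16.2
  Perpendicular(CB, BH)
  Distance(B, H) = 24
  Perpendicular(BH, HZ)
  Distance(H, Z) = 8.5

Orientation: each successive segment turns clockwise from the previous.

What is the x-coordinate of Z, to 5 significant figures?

14.492

K is at the origin; KP runs at -34.3° with length 15.1, so P = (12.474, -8.5092). KP ⟂ PF, so PF runs at -124.30°; with |PF| = 11.2, F = (6.1626, -17.762). ∠PFC = 72.8° gives FC at 128.50° from the x-axis; with |FC| = 20.3, C = (-6.4745, -1.8746). FC is perpendicular to CB, so CB runs at 38.500°; with |CB| = 16.2, B = (6.2038, 8.2101). CB ⟂ BH, so BH runs at -51.500°; with |BH| = 24.0, H = (21.144, -10.572). The perpendicularity gives HZ at right angles to BH, so HZ runs at -141.50°; with |HZ| = 8.5, Z = (14.492, -15.864). So Z.x = 14.492.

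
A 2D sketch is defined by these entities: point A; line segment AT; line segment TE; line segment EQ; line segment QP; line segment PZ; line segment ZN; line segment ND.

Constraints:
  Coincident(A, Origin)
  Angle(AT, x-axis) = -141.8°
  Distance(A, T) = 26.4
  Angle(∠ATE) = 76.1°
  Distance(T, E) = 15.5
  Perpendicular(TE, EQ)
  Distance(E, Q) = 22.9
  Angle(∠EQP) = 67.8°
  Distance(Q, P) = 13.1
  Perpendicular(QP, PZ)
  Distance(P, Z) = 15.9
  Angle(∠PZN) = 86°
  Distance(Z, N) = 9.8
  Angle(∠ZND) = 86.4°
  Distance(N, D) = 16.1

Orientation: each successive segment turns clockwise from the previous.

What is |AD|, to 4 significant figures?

5.610

A is at the origin; AT runs at -141.8° with length 26.4, so T = (-20.75, -16.33). ∠ATE = 76.1° gives TE at 114.3° from the x-axis; with |TE| = 15.5, E = (-27.13, -2.199). TE ⟂ EQ, so EQ runs at 24.30°; with |EQ| = 22.9, Q = (-6.254, 7.224). ∠EQP = 67.8° gives QP at -87.90° from the x-axis; with |QP| = 13.1, P = (-5.774, -5.867). The perpendicularity gives PZ at right angles to QP, so PZ runs at -177.9°; with |PZ| = 15.9, Z = (-21.66, -6.449). ∠PZN = 86.0° gives ZN at 88.10° from the x-axis; with |ZN| = 9.8, N = (-21.34, 3.345). ∠ZND = 86.4° gives ND at -5.500° from the x-axis; with |ND| = 16.1, D = (-5.312, 1.802). Then |AD| = |D − A| = 5.610.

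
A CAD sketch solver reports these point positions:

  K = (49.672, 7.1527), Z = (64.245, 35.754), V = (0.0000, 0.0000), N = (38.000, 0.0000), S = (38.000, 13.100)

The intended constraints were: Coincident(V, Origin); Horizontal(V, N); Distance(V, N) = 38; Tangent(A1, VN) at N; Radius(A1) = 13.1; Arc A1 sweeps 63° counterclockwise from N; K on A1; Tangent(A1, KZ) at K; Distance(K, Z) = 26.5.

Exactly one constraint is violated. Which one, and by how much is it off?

Distance(K, Z) = 26.5 — off by 5.60.

V = (0.00, 0.00) ✓; V.y = 0.00, N.y = 0.00 ✓; |VN| = 38.00 ✓; ∠(SN, NV) = 90.00° ✓; |SN| = 13.10 ✓; bearing(S→K) − bearing(S→N) = 63.00° ✓; |SK| = 13.10 ✓; ∠(SK, KZ) = 90.00° ✓; |KZ| = 32.10 ✗.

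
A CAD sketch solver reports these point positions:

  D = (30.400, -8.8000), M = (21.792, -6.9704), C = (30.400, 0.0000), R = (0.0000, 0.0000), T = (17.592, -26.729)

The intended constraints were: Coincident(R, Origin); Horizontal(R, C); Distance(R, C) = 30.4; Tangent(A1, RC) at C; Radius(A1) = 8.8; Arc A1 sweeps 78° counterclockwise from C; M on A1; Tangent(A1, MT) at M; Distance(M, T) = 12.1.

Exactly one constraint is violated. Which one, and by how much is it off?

Distance(M, T) = 12.1 — off by 8.10.

R = (0.00, 0.00) ✓; R.y = 0.00, C.y = 0.00 ✓; |RC| = 30.40 ✓; ∠(DC, CR) = 90.00° ✓; |DC| = 8.800 ✓; bearing(D→M) − bearing(D→C) = 78.00° ✓; |DM| = 8.800 ✓; ∠(DM, MT) = 90.00° ✓; |MT| = 20.20 ✗.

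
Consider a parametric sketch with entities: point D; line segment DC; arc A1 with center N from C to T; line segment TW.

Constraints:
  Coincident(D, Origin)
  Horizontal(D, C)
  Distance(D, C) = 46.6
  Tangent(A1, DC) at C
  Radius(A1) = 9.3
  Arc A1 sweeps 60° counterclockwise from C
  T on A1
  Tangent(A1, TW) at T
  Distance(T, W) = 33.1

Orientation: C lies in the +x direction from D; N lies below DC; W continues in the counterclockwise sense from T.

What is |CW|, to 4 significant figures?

41.42

D is at the origin; DC is horizontal with |DC| = 46.6 and C on the +x side, so C = (46.60, 0.000). The tangent condition forces NC to be normal to DC, so N = C + (0, -9.3) = (46.60, -9.300). On A1, C sits at bearing 90° from N; a 60° counterclockwise sweep puts T at bearing 150°, so T = N + 9.3·(cos 150°, sin 150°) = (38.55, -4.650). The tangent condition forces NT to be normal to TW, so TW runs along (−sin 150°, cos 150°); with |TW| = 33.1, W = (22.00, -33.32). Then |CW| = |W − C| = 41.42.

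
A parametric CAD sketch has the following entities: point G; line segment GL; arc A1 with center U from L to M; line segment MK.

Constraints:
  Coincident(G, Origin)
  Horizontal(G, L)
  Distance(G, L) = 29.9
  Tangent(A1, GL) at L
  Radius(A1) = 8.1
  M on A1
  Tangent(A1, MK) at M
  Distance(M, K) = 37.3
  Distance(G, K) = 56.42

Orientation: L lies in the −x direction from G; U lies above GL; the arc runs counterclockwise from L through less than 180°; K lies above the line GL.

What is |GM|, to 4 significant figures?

24.41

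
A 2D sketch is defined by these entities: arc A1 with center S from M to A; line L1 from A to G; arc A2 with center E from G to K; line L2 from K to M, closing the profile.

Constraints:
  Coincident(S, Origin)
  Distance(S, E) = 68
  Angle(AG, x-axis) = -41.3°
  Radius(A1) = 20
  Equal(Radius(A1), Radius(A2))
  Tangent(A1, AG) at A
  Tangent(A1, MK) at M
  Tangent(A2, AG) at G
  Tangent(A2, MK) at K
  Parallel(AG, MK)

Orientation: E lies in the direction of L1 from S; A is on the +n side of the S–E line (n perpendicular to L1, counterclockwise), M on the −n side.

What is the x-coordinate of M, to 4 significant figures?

-13.20

The slot axis is L1's direction at -41.3°, so u = (cos -41.3°, sin -41.3°) = (0.7513, -0.6600) and n = (−sin -41.3°, cos -41.3°) = (0.6600, 0.7513). S is at the origin and E lies 68.0 along u from S, so E = 68.0·u = (51.09, -44.88). Tangency of A1 to both parallel lines with radius 20.0 puts A and M at S ± 20.0·n: A = (13.20, 15.03), M = (-13.20, -15.03). So M.x = -13.20.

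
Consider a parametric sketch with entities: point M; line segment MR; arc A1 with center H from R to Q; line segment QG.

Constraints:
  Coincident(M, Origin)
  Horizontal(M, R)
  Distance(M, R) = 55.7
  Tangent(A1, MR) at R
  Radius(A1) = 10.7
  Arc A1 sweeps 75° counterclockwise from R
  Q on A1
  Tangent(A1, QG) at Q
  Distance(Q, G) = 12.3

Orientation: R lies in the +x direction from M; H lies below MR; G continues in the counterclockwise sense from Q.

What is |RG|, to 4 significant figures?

23.98

On A1, R sits at bearing 90° from H; a 75° counterclockwise sweep puts Q at bearing 165°, so Q = H + 10.7·(cos 165°, sin 165°) = (45.36, -7.931). Tangency of A1 to QG means the radius HQ is perpendicular to QG, so QG runs along (−sin 165°, cos 165°); with |QG| = 12.3, G = (42.18, -19.81). Then |RG| = |G − R| = 23.98.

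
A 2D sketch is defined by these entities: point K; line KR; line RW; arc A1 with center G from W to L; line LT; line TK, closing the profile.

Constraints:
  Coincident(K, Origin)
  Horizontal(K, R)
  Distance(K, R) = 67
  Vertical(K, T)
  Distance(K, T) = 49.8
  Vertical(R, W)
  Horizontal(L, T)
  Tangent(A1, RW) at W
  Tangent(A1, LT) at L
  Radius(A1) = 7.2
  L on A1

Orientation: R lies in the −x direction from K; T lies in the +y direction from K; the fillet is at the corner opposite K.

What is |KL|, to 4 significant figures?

77.82

The virtual corner opposite K is at (-67.00, 49.80). Since A1 is tangent to RW there, GW ⟂ RW and the tangent condition forces GL to be normal to LT, with radius 7.2, so the center G sits 7.2 in from both sides at G = (-59.80, 42.60). That places the tangent points at W = (-67.00, 42.60) on RW and L = (-59.80, 49.80) on LT. Then |KL| = |L − K| = 77.82.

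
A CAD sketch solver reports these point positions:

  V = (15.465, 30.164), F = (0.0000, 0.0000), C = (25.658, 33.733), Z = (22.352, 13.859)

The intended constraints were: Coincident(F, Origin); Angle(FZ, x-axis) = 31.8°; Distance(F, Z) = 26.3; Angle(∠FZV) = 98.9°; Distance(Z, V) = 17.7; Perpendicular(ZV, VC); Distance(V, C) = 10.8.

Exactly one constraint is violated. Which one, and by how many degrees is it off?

Perpendicular(ZV, VC) — off by 3.60°.

F = (0.00, 0.00) ✓; FZ at 31.80° ✓; |FZ| = 26.30 ✓; ∠FZV = 98.90° ✓; |ZV| = 17.70 ✓; ∠(ZV, VC) = 93.60° ✗; |VC| = 10.80 ✓.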